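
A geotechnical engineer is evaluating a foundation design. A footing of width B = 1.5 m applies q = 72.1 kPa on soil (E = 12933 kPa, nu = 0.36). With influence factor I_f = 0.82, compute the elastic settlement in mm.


Result: 5.968 mm

Derivation:
Using Se = q * B * (1 - nu^2) * I_f / E
1 - nu^2 = 1 - 0.36^2 = 0.8704
Se = 72.1 * 1.5 * 0.8704 * 0.82 / 12933
Se = 0.005968 m
Convert to mm: Se = 0.005968 * 1000 = 5.968 mm


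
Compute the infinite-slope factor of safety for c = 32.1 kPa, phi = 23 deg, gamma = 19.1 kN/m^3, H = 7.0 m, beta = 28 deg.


Using Fs = c / (gamma*H*sin(beta)*cos(beta)) + tan(phi)/tan(beta)
Cohesion contribution = 32.1 / (19.1*7.0*sin(28)*cos(28))
Cohesion contribution = 0.579201
Friction contribution = tan(23)/tan(28) = 0.798321
Fs = 0.579201 + 0.798321
Fs = 1.378


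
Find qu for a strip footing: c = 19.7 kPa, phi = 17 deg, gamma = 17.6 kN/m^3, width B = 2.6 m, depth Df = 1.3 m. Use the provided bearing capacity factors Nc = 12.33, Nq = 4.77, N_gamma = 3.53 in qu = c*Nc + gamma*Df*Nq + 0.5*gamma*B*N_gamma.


Compute qu = c*Nc + gamma*Df*Nq + 0.5*gamma*B*N_gamma
Term 1: 19.7 * 12.33 = 242.901
Term 2: 17.6 * 1.3 * 4.77 = 109.1376
Term 3: 0.5 * 17.6 * 2.6 * 3.53 = 80.7664
qu = 242.901 + 109.1376 + 80.7664
qu = 432.81 kPa


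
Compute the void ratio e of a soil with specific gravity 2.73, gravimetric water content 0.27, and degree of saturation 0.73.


Using the relation e = Gs * w / S
e = 2.73 * 0.27 / 0.73
e = 1.0097


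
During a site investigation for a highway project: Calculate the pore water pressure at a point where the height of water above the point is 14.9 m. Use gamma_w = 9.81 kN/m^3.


Result: 146.17 kPa

Derivation:
Using u = gamma_w * h_w
u = 9.81 * 14.9
u = 146.17 kPa


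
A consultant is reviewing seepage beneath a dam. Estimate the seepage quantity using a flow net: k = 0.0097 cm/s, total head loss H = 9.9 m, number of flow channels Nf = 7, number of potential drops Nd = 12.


Convert k to m/s for unit consistency with H:
k = 0.0097 cm/s = 0.0097 / 100 m/s = 9.7e-05 m/s
Using q = k * H * Nf / Nd
Nf / Nd = 7 / 12 = 0.5833
q = 9.7e-05 * 9.9 * 0.5833
q = 0.0005602 m^3/s per m


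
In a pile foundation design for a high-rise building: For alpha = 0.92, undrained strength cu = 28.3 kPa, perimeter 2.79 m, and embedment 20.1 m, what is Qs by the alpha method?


Result: 1460.07 kN

Derivation:
Using Qs = alpha * cu * perimeter * L
Qs = 0.92 * 28.3 * 2.79 * 20.1
Qs = 1460.07 kN


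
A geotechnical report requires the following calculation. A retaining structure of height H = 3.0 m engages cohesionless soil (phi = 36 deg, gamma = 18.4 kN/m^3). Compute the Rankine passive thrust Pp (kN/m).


Compute passive earth pressure coefficient:
Kp = tan^2(45 + phi/2) = tan^2(63.0) = 3.85184
Compute passive force:
Pp = 0.5 * Kp * gamma * H^2
Pp = 0.5 * 3.85184 * 18.4 * 3.0^2
Pp = 318.93 kN/m


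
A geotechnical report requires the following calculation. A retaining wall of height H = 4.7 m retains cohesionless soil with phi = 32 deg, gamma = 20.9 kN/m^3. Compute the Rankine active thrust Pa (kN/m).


Compute active earth pressure coefficient:
Ka = tan^2(45 - phi/2) = tan^2(29.0) = 0.307259
Compute active force:
Pa = 0.5 * Ka * gamma * H^2
Pa = 0.5 * 0.307259 * 20.9 * 4.7^2
Pa = 70.93 kN/m


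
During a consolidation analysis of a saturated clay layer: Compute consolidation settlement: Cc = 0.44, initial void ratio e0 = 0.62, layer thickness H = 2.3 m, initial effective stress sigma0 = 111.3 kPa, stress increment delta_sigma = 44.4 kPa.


Result: 0.0911 m

Derivation:
Using Sc = Cc * H / (1 + e0) * log10((sigma0 + delta_sigma) / sigma0)
Stress ratio = (111.3 + 44.4) / 111.3 = 1.39892
log10(1.39892) = 0.145793
Cc * H / (1 + e0) = 0.44 * 2.3 / (1 + 0.62) = 0.624691
Sc = 0.624691 * 0.145793
Sc = 0.0911 m


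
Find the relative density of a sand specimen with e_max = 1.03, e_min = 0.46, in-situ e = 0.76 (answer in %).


Using Dr = (e_max - e) / (e_max - e_min) * 100
e_max - e = 1.03 - 0.76 = 0.27
e_max - e_min = 1.03 - 0.46 = 0.57
Dr = 0.27 / 0.57 * 100
Dr = 47.37 %


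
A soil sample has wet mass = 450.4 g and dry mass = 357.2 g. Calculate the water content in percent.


Using w = (m_wet - m_dry) / m_dry * 100
m_wet - m_dry = 450.4 - 357.2 = 93.2 g
w = 93.2 / 357.2 * 100
w = 26.09 %


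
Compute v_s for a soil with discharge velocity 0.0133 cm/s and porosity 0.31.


Using v_s = v_d / n
v_s = 0.0133 / 0.31
v_s = 0.0429 cm/s


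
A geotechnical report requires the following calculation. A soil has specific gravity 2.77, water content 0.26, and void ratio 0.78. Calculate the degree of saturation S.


Result: 0.9233

Derivation:
Using S = Gs * w / e
S = 2.77 * 0.26 / 0.78
S = 0.9233


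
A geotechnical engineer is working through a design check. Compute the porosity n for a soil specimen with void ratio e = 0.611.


Using the relation n = e / (1 + e)
n = 0.611 / (1 + 0.611)
n = 0.611 / 1.611
n = 0.3793


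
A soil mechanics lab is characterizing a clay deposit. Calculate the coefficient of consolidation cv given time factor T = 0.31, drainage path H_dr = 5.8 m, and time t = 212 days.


Using cv = T * H_dr^2 / t
H_dr^2 = 5.8^2 = 33.64
cv = 0.31 * 33.64 / 212
cv = 0.04919 m^2/day


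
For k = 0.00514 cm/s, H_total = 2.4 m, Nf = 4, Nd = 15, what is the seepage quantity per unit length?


Convert k to m/s for unit consistency with H:
k = 0.00514 cm/s = 0.00514 / 100 m/s = 5.14e-05 m/s
Using q = k * H * Nf / Nd
Nf / Nd = 4 / 15 = 0.2667
q = 5.14e-05 * 2.4 * 0.2667
q = 3.29e-05 m^3/s per m


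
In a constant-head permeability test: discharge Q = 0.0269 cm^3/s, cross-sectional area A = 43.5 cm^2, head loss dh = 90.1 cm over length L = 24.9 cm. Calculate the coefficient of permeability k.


Result: 0.000171 cm/s

Derivation:
Compute hydraulic gradient:
i = dh / L = 90.1 / 24.9 = 3.61847
Then apply Darcy's law:
k = Q / (A * i)
k = 0.0269 / (43.5 * 3.61847)
k = 0.0269 / 157.404
k = 0.000171 cm/s


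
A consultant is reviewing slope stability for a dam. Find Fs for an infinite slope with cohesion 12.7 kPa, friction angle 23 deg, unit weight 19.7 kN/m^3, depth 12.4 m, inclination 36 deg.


Using Fs = c / (gamma*H*sin(beta)*cos(beta)) + tan(phi)/tan(beta)
Cohesion contribution = 12.7 / (19.7*12.4*sin(36)*cos(36))
Cohesion contribution = 0.10933
Friction contribution = tan(23)/tan(36) = 0.584239
Fs = 0.10933 + 0.584239
Fs = 0.694


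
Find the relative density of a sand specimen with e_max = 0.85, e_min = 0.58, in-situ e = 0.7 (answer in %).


Using Dr = (e_max - e) / (e_max - e_min) * 100
e_max - e = 0.85 - 0.7 = 0.15
e_max - e_min = 0.85 - 0.58 = 0.27
Dr = 0.15 / 0.27 * 100
Dr = 55.56 %


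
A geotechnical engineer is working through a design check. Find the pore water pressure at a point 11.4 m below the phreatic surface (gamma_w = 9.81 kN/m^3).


Using u = gamma_w * h_w
u = 9.81 * 11.4
u = 111.83 kPa


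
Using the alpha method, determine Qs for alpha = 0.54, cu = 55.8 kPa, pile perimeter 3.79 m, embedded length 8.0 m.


Using Qs = alpha * cu * perimeter * L
Qs = 0.54 * 55.8 * 3.79 * 8.0
Qs = 913.6 kN


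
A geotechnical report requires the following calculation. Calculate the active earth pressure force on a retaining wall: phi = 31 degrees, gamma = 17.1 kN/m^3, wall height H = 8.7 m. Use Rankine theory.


Result: 207.15 kN/m

Derivation:
Compute active earth pressure coefficient:
Ka = tan^2(45 - phi/2) = tan^2(29.5) = 0.320099
Compute active force:
Pa = 0.5 * Ka * gamma * H^2
Pa = 0.5 * 0.320099 * 17.1 * 8.7^2
Pa = 207.15 kN/m


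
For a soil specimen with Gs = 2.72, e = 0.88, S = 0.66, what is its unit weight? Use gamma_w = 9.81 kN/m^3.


Using gamma = gamma_w * (Gs + S*e) / (1 + e)
Numerator: Gs + S*e = 2.72 + 0.66*0.88 = 3.3008
Denominator: 1 + e = 1 + 0.88 = 1.88
gamma = 9.81 * 3.3008 / 1.88
gamma = 17.224 kN/m^3


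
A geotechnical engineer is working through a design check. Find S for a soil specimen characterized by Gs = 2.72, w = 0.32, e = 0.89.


Using S = Gs * w / e
S = 2.72 * 0.32 / 0.89
S = 0.978


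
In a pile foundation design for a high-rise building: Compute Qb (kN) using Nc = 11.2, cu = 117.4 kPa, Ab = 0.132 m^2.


Using Qb = Nc * cu * Ab
Qb = 11.2 * 117.4 * 0.132
Qb = 173.56 kN


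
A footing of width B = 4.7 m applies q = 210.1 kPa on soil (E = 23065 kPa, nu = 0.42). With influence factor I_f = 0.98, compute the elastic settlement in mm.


Using Se = q * B * (1 - nu^2) * I_f / E
1 - nu^2 = 1 - 0.42^2 = 0.8236
Se = 210.1 * 4.7 * 0.8236 * 0.98 / 23065
Se = 0.034555 m
Convert to mm: Se = 0.034555 * 1000 = 34.555 mm


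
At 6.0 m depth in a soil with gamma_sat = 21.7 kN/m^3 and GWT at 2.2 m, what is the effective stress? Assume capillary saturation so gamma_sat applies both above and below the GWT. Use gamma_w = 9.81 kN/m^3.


Total stress = gamma_sat * depth
sigma = 21.7 * 6.0 = 130.2 kPa
Pore water pressure u = gamma_w * (depth - d_wt)
u = 9.81 * (6.0 - 2.2) = 37.278 kPa
Effective stress = sigma - u
sigma' = 130.2 - 37.278 = 92.92 kPa


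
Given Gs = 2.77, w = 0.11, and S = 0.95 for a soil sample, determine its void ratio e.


Result: 0.3207

Derivation:
Using the relation e = Gs * w / S
e = 2.77 * 0.11 / 0.95
e = 0.3207


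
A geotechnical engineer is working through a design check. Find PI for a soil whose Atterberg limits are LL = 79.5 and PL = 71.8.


Using PI = LL - PL
PI = 79.5 - 71.8
PI = 7.7


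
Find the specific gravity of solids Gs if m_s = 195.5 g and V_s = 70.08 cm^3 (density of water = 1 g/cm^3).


Using Gs = m_s / (V_s * rho_w)
Since rho_w = 1 g/cm^3:
Gs = 195.5 / 70.08
Gs = 2.79


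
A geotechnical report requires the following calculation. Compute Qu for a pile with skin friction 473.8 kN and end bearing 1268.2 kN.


Result: 1742.0 kN

Derivation:
Using Qu = Qf + Qb
Qu = 473.8 + 1268.2
Qu = 1742.0 kN


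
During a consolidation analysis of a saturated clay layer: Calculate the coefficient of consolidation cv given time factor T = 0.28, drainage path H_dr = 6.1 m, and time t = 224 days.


Using cv = T * H_dr^2 / t
H_dr^2 = 6.1^2 = 37.21
cv = 0.28 * 37.21 / 224
cv = 0.04651 m^2/day


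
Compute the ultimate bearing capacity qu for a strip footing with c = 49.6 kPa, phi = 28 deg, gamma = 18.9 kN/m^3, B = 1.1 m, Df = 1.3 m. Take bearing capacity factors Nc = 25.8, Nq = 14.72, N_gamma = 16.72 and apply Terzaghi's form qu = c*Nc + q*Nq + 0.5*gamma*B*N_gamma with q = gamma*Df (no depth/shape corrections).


Compute qu = c*Nc + gamma*Df*Nq + 0.5*gamma*B*N_gamma
Term 1: 49.6 * 25.8 = 1279.68
Term 2: 18.9 * 1.3 * 14.72 = 361.6704
Term 3: 0.5 * 18.9 * 1.1 * 16.72 = 173.8044
qu = 1279.68 + 361.6704 + 173.8044
qu = 1815.15 kPa


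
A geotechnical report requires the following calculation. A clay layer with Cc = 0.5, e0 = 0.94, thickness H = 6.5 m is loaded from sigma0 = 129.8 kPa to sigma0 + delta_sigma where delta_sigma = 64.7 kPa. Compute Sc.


Using Sc = Cc * H / (1 + e0) * log10((sigma0 + delta_sigma) / sigma0)
Stress ratio = (129.8 + 64.7) / 129.8 = 1.49846
log10(1.49846) = 0.175645
Cc * H / (1 + e0) = 0.5 * 6.5 / (1 + 0.94) = 1.67526
Sc = 1.67526 * 0.175645
Sc = 0.2943 m


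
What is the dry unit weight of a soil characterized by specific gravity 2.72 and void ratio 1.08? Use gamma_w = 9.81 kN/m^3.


Using gamma_d = Gs * gamma_w / (1 + e)
gamma_d = 2.72 * 9.81 / (1 + 1.08)
gamma_d = 2.72 * 9.81 / 2.08
gamma_d = 12.828 kN/m^3


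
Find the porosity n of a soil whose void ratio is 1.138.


Using the relation n = e / (1 + e)
n = 1.138 / (1 + 1.138)
n = 1.138 / 2.138
n = 0.5323


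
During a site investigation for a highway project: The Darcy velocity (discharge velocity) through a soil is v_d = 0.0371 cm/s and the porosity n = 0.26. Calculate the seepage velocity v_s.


Using v_s = v_d / n
v_s = 0.0371 / 0.26
v_s = 0.14269 cm/s


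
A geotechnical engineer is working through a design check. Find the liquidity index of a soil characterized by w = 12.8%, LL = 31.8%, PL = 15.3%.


First compute the plasticity index:
PI = LL - PL = 31.8 - 15.3 = 16.5
Then compute the liquidity index:
LI = (w - PL) / PI
LI = (12.8 - 15.3) / 16.5
LI = -0.152


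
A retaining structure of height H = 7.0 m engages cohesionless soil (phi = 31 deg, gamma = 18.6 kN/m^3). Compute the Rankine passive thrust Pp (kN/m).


Compute passive earth pressure coefficient:
Kp = tan^2(45 + phi/2) = tan^2(60.5) = 3.124035
Compute passive force:
Pp = 0.5 * Kp * gamma * H^2
Pp = 0.5 * 3.124035 * 18.6 * 7.0^2
Pp = 1423.62 kN/m


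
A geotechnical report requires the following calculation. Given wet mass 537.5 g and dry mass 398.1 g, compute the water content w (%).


Result: 35.02 %

Derivation:
Using w = (m_wet - m_dry) / m_dry * 100
m_wet - m_dry = 537.5 - 398.1 = 139.4 g
w = 139.4 / 398.1 * 100
w = 35.02 %


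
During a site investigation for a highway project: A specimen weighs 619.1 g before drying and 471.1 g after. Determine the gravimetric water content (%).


Using w = (m_wet - m_dry) / m_dry * 100
m_wet - m_dry = 619.1 - 471.1 = 148.0 g
w = 148.0 / 471.1 * 100
w = 31.42 %


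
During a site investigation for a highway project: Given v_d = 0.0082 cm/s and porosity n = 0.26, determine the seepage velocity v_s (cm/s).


Using v_s = v_d / n
v_s = 0.0082 / 0.26
v_s = 0.03154 cm/s


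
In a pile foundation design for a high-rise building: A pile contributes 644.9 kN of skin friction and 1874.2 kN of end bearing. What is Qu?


Using Qu = Qf + Qb
Qu = 644.9 + 1874.2
Qu = 2519.1 kN


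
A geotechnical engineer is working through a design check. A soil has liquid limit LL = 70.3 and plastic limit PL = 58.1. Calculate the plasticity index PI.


Result: 12.2

Derivation:
Using PI = LL - PL
PI = 70.3 - 58.1
PI = 12.2


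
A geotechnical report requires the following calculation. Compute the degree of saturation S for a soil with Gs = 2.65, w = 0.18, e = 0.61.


Using S = Gs * w / e
S = 2.65 * 0.18 / 0.61
S = 0.782


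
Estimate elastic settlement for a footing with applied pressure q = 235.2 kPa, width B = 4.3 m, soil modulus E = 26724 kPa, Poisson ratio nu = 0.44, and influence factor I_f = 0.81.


Using Se = q * B * (1 - nu^2) * I_f / E
1 - nu^2 = 1 - 0.44^2 = 0.8064
Se = 235.2 * 4.3 * 0.8064 * 0.81 / 26724
Se = 0.024720 m
Convert to mm: Se = 0.024720 * 1000 = 24.72 mm


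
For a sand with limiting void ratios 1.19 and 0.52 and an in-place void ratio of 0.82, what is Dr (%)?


Using Dr = (e_max - e) / (e_max - e_min) * 100
e_max - e = 1.19 - 0.82 = 0.37
e_max - e_min = 1.19 - 0.52 = 0.67
Dr = 0.37 / 0.67 * 100
Dr = 55.22 %


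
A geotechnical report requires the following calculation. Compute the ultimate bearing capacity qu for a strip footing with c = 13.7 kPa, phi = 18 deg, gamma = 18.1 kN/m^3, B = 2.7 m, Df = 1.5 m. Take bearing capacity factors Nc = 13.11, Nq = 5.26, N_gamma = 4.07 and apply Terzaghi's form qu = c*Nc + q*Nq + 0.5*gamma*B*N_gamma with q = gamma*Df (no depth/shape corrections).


Compute qu = c*Nc + gamma*Df*Nq + 0.5*gamma*B*N_gamma
Term 1: 13.7 * 13.11 = 179.607
Term 2: 18.1 * 1.5 * 5.26 = 142.809
Term 3: 0.5 * 18.1 * 2.7 * 4.07 = 99.45045
qu = 179.607 + 142.809 + 99.45045
qu = 421.87 kPa


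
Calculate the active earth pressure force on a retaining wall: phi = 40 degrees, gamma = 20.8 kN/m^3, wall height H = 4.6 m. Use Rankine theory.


Compute active earth pressure coefficient:
Ka = tan^2(45 - phi/2) = tan^2(25.0) = 0.217443
Compute active force:
Pa = 0.5 * Ka * gamma * H^2
Pa = 0.5 * 0.217443 * 20.8 * 4.6^2
Pa = 47.85 kN/m


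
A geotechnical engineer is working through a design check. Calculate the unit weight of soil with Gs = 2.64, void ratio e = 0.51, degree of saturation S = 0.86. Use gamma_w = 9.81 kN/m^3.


Result: 20.001 kN/m^3

Derivation:
Using gamma = gamma_w * (Gs + S*e) / (1 + e)
Numerator: Gs + S*e = 2.64 + 0.86*0.51 = 3.0786
Denominator: 1 + e = 1 + 0.51 = 1.51
gamma = 9.81 * 3.0786 / 1.51
gamma = 20.001 kN/m^3


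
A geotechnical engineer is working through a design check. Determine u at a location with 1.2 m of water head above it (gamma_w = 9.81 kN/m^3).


Using u = gamma_w * h_w
u = 9.81 * 1.2
u = 11.77 kPa


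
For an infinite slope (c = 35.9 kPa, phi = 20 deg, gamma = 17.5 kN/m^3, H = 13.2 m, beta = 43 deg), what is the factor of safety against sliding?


Using Fs = c / (gamma*H*sin(beta)*cos(beta)) + tan(phi)/tan(beta)
Cohesion contribution = 35.9 / (17.5*13.2*sin(43)*cos(43))
Cohesion contribution = 0.311582
Friction contribution = tan(20)/tan(43) = 0.39031
Fs = 0.311582 + 0.39031
Fs = 0.702


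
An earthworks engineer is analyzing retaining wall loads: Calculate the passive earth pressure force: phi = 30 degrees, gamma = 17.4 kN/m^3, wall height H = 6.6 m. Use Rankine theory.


Result: 1136.92 kN/m

Derivation:
Compute passive earth pressure coefficient:
Kp = tan^2(45 + phi/2) = tan^2(60.0) = 3
Compute passive force:
Pp = 0.5 * Kp * gamma * H^2
Pp = 0.5 * 3 * 17.4 * 6.6^2
Pp = 1136.92 kN/m


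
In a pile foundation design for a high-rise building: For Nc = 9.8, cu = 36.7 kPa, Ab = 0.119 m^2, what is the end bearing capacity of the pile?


Result: 42.8 kN

Derivation:
Using Qb = Nc * cu * Ab
Qb = 9.8 * 36.7 * 0.119
Qb = 42.8 kN


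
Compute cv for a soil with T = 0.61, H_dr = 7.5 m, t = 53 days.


Result: 0.64741 m^2/day

Derivation:
Using cv = T * H_dr^2 / t
H_dr^2 = 7.5^2 = 56.25
cv = 0.61 * 56.25 / 53
cv = 0.64741 m^2/day


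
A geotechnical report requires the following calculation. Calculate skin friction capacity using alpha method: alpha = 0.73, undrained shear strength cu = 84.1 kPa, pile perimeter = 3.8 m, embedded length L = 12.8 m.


Result: 2986.16 kN

Derivation:
Using Qs = alpha * cu * perimeter * L
Qs = 0.73 * 84.1 * 3.8 * 12.8
Qs = 2986.16 kN


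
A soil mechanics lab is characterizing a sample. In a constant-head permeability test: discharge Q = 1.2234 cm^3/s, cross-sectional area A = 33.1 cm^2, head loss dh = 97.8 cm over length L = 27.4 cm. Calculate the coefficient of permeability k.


Compute hydraulic gradient:
i = dh / L = 97.8 / 27.4 = 3.56934
Then apply Darcy's law:
k = Q / (A * i)
k = 1.2234 / (33.1 * 3.56934)
k = 1.2234 / 118.145
k = 0.010355 cm/s


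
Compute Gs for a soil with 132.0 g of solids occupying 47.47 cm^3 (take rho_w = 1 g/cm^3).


Result: 2.781

Derivation:
Using Gs = m_s / (V_s * rho_w)
Since rho_w = 1 g/cm^3:
Gs = 132.0 / 47.47
Gs = 2.781


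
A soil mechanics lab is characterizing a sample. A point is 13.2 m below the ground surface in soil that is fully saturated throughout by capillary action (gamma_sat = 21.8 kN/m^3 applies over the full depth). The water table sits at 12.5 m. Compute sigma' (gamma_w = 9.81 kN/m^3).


Result: 280.89 kPa

Derivation:
Total stress = gamma_sat * depth
sigma = 21.8 * 13.2 = 287.76 kPa
Pore water pressure u = gamma_w * (depth - d_wt)
u = 9.81 * (13.2 - 12.5) = 6.867 kPa
Effective stress = sigma - u
sigma' = 287.76 - 6.867 = 280.89 kPa


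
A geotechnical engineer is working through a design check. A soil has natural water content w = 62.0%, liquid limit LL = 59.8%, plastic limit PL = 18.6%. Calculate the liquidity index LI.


Result: 1.053

Derivation:
First compute the plasticity index:
PI = LL - PL = 59.8 - 18.6 = 41.2
Then compute the liquidity index:
LI = (w - PL) / PI
LI = (62.0 - 18.6) / 41.2
LI = 1.053


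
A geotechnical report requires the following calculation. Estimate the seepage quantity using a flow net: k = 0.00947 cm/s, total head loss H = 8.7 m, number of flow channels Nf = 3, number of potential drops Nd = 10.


Convert k to m/s for unit consistency with H:
k = 0.00947 cm/s = 0.00947 / 100 m/s = 9.47e-05 m/s
Using q = k * H * Nf / Nd
Nf / Nd = 3 / 10 = 0.3
q = 9.47e-05 * 8.7 * 0.3
q = 0.0002472 m^3/s per m


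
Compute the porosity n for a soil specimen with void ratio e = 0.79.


Using the relation n = e / (1 + e)
n = 0.79 / (1 + 0.79)
n = 0.79 / 1.79
n = 0.4413


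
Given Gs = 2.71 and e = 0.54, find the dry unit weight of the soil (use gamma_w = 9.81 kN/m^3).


Using gamma_d = Gs * gamma_w / (1 + e)
gamma_d = 2.71 * 9.81 / (1 + 0.54)
gamma_d = 2.71 * 9.81 / 1.54
gamma_d = 17.263 kN/m^3


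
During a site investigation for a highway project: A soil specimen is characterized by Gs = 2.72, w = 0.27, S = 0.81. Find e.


Using the relation e = Gs * w / S
e = 2.72 * 0.27 / 0.81
e = 0.9067


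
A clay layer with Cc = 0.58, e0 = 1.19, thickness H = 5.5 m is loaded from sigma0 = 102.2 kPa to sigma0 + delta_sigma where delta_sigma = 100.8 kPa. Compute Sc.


Result: 0.4341 m

Derivation:
Using Sc = Cc * H / (1 + e0) * log10((sigma0 + delta_sigma) / sigma0)
Stress ratio = (102.2 + 100.8) / 102.2 = 1.9863
log10(1.9863) = 0.298045
Cc * H / (1 + e0) = 0.58 * 5.5 / (1 + 1.19) = 1.45662
Sc = 1.45662 * 0.298045
Sc = 0.4341 m


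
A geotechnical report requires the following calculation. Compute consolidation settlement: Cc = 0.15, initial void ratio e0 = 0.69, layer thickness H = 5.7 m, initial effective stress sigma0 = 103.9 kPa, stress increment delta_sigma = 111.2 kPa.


Using Sc = Cc * H / (1 + e0) * log10((sigma0 + delta_sigma) / sigma0)
Stress ratio = (103.9 + 111.2) / 103.9 = 2.07026
log10(2.07026) = 0.316025
Cc * H / (1 + e0) = 0.15 * 5.7 / (1 + 0.69) = 0.505917
Sc = 0.505917 * 0.316025
Sc = 0.1599 m


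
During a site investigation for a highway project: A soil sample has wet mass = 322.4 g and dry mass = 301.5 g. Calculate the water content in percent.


Using w = (m_wet - m_dry) / m_dry * 100
m_wet - m_dry = 322.4 - 301.5 = 20.9 g
w = 20.9 / 301.5 * 100
w = 6.93 %


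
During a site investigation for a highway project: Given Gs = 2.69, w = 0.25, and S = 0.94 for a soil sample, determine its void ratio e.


Using the relation e = Gs * w / S
e = 2.69 * 0.25 / 0.94
e = 0.7154


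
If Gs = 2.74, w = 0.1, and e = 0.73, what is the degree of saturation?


Result: 0.3753

Derivation:
Using S = Gs * w / e
S = 2.74 * 0.1 / 0.73
S = 0.3753


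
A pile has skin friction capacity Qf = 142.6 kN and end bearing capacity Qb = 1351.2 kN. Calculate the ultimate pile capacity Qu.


Using Qu = Qf + Qb
Qu = 142.6 + 1351.2
Qu = 1493.8 kN


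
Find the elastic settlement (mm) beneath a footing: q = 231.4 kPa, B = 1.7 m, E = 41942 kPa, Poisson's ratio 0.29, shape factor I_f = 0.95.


Result: 8.161 mm

Derivation:
Using Se = q * B * (1 - nu^2) * I_f / E
1 - nu^2 = 1 - 0.29^2 = 0.9159
Se = 231.4 * 1.7 * 0.9159 * 0.95 / 41942
Se = 0.008161 m
Convert to mm: Se = 0.008161 * 1000 = 8.161 mm


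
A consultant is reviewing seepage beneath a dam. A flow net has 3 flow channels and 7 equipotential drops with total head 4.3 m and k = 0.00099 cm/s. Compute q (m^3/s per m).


Convert k to m/s for unit consistency with H:
k = 0.00099 cm/s = 0.00099 / 100 m/s = 9.9e-06 m/s
Using q = k * H * Nf / Nd
Nf / Nd = 3 / 7 = 0.4286
q = 9.9e-06 * 4.3 * 0.4286
q = 1.824e-05 m^3/s per m


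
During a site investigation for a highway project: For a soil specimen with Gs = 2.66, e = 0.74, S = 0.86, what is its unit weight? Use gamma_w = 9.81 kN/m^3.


Result: 18.585 kN/m^3

Derivation:
Using gamma = gamma_w * (Gs + S*e) / (1 + e)
Numerator: Gs + S*e = 2.66 + 0.86*0.74 = 3.2964
Denominator: 1 + e = 1 + 0.74 = 1.74
gamma = 9.81 * 3.2964 / 1.74
gamma = 18.585 kN/m^3


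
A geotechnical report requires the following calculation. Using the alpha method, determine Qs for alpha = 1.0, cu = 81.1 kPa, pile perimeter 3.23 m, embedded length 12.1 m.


Using Qs = alpha * cu * perimeter * L
Qs = 1.0 * 81.1 * 3.23 * 12.1
Qs = 3169.63 kN


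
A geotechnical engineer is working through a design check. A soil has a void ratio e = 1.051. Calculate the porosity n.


Result: 0.5124

Derivation:
Using the relation n = e / (1 + e)
n = 1.051 / (1 + 1.051)
n = 1.051 / 2.051
n = 0.5124


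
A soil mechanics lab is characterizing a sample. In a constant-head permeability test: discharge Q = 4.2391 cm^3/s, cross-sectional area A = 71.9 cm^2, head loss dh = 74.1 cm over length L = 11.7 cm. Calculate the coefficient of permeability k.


Compute hydraulic gradient:
i = dh / L = 74.1 / 11.7 = 6.33333
Then apply Darcy's law:
k = Q / (A * i)
k = 4.2391 / (71.9 * 6.33333)
k = 4.2391 / 455.367
k = 0.009309 cm/s


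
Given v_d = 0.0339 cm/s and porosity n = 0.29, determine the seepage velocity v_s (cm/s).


Result: 0.1169 cm/s

Derivation:
Using v_s = v_d / n
v_s = 0.0339 / 0.29
v_s = 0.1169 cm/s


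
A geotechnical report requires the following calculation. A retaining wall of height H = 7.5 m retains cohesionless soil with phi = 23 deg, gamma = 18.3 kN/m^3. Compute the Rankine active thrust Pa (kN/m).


Compute active earth pressure coefficient:
Ka = tan^2(45 - phi/2) = tan^2(33.5) = 0.438092
Compute active force:
Pa = 0.5 * Ka * gamma * H^2
Pa = 0.5 * 0.438092 * 18.3 * 7.5^2
Pa = 225.48 kN/m


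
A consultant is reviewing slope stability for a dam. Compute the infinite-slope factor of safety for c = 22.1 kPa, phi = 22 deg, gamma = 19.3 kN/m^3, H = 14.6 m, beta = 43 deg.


Using Fs = c / (gamma*H*sin(beta)*cos(beta)) + tan(phi)/tan(beta)
Cohesion contribution = 22.1 / (19.3*14.6*sin(43)*cos(43))
Cohesion contribution = 0.157243
Friction contribution = tan(22)/tan(43) = 0.433265
Fs = 0.157243 + 0.433265
Fs = 0.591


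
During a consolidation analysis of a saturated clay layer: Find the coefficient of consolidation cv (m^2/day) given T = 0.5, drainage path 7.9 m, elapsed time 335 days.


Result: 0.09315 m^2/day

Derivation:
Using cv = T * H_dr^2 / t
H_dr^2 = 7.9^2 = 62.41
cv = 0.5 * 62.41 / 335
cv = 0.09315 m^2/day


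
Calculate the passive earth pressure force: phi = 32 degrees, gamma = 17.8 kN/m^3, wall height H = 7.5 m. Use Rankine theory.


Compute passive earth pressure coefficient:
Kp = tan^2(45 + phi/2) = tan^2(61.0) = 3.254588
Compute passive force:
Pp = 0.5 * Kp * gamma * H^2
Pp = 0.5 * 3.254588 * 17.8 * 7.5^2
Pp = 1629.33 kN/m


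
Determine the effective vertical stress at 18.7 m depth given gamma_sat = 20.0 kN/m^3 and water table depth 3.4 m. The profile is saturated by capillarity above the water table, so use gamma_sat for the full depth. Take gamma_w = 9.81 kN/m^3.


Total stress = gamma_sat * depth
sigma = 20.0 * 18.7 = 374.0 kPa
Pore water pressure u = gamma_w * (depth - d_wt)
u = 9.81 * (18.7 - 3.4) = 150.093 kPa
Effective stress = sigma - u
sigma' = 374.0 - 150.093 = 223.91 kPa


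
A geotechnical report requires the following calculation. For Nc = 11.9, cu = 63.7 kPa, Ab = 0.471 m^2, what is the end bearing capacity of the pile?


Using Qb = Nc * cu * Ab
Qb = 11.9 * 63.7 * 0.471
Qb = 357.03 kN


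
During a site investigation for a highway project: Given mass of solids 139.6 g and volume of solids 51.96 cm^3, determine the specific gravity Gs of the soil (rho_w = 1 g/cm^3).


Using Gs = m_s / (V_s * rho_w)
Since rho_w = 1 g/cm^3:
Gs = 139.6 / 51.96
Gs = 2.687


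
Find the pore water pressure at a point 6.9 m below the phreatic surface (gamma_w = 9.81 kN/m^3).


Using u = gamma_w * h_w
u = 9.81 * 6.9
u = 67.69 kPa


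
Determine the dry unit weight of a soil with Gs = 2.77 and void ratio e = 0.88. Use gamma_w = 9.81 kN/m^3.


Result: 14.454 kN/m^3

Derivation:
Using gamma_d = Gs * gamma_w / (1 + e)
gamma_d = 2.77 * 9.81 / (1 + 0.88)
gamma_d = 2.77 * 9.81 / 1.88
gamma_d = 14.454 kN/m^3


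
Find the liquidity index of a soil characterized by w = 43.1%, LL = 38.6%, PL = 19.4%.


First compute the plasticity index:
PI = LL - PL = 38.6 - 19.4 = 19.2
Then compute the liquidity index:
LI = (w - PL) / PI
LI = (43.1 - 19.4) / 19.2
LI = 1.234


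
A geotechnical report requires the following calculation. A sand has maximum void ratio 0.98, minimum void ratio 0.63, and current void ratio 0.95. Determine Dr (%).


Result: 8.57 %

Derivation:
Using Dr = (e_max - e) / (e_max - e_min) * 100
e_max - e = 0.98 - 0.95 = 0.03
e_max - e_min = 0.98 - 0.63 = 0.35
Dr = 0.03 / 0.35 * 100
Dr = 8.57 %


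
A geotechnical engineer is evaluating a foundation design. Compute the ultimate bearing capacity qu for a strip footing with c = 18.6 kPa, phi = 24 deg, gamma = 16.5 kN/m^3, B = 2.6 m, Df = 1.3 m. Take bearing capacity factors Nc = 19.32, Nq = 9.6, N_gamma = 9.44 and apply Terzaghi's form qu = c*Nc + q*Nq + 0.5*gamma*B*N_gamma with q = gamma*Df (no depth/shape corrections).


Result: 767.76 kPa

Derivation:
Compute qu = c*Nc + gamma*Df*Nq + 0.5*gamma*B*N_gamma
Term 1: 18.6 * 19.32 = 359.352
Term 2: 16.5 * 1.3 * 9.6 = 205.92
Term 3: 0.5 * 16.5 * 2.6 * 9.44 = 202.488
qu = 359.352 + 205.92 + 202.488
qu = 767.76 kPa


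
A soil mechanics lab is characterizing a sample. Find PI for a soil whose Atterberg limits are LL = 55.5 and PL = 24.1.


Result: 31.4

Derivation:
Using PI = LL - PL
PI = 55.5 - 24.1
PI = 31.4


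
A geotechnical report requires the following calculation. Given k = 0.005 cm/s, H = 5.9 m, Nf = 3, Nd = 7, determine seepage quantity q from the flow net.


Result: 0.0001264 m^3/s per m

Derivation:
Convert k to m/s for unit consistency with H:
k = 0.005 cm/s = 0.005 / 100 m/s = 5e-05 m/s
Using q = k * H * Nf / Nd
Nf / Nd = 3 / 7 = 0.4286
q = 5e-05 * 5.9 * 0.4286
q = 0.0001264 m^3/s per m


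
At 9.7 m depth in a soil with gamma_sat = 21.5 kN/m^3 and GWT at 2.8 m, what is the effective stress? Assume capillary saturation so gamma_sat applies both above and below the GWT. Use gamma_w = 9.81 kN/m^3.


Total stress = gamma_sat * depth
sigma = 21.5 * 9.7 = 208.55 kPa
Pore water pressure u = gamma_w * (depth - d_wt)
u = 9.81 * (9.7 - 2.8) = 67.689 kPa
Effective stress = sigma - u
sigma' = 208.55 - 67.689 = 140.86 kPa


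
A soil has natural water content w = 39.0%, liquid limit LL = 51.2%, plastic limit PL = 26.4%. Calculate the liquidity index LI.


First compute the plasticity index:
PI = LL - PL = 51.2 - 26.4 = 24.8
Then compute the liquidity index:
LI = (w - PL) / PI
LI = (39.0 - 26.4) / 24.8
LI = 0.508


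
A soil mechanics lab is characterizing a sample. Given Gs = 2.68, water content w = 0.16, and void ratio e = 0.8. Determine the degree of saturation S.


Using S = Gs * w / e
S = 2.68 * 0.16 / 0.8
S = 0.536


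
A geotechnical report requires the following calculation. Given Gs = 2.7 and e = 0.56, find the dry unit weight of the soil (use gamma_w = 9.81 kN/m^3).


Result: 16.979 kN/m^3

Derivation:
Using gamma_d = Gs * gamma_w / (1 + e)
gamma_d = 2.7 * 9.81 / (1 + 0.56)
gamma_d = 2.7 * 9.81 / 1.56
gamma_d = 16.979 kN/m^3


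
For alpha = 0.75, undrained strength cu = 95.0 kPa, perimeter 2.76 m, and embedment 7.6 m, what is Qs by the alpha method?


Using Qs = alpha * cu * perimeter * L
Qs = 0.75 * 95.0 * 2.76 * 7.6
Qs = 1494.54 kN


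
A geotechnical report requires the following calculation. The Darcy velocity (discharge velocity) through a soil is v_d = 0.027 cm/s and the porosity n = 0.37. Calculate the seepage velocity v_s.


Using v_s = v_d / n
v_s = 0.027 / 0.37
v_s = 0.07297 cm/s


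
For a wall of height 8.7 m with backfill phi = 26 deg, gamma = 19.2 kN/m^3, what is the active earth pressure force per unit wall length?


Compute active earth pressure coefficient:
Ka = tan^2(45 - phi/2) = tan^2(32.0) = 0.390462
Compute active force:
Pa = 0.5 * Ka * gamma * H^2
Pa = 0.5 * 0.390462 * 19.2 * 8.7^2
Pa = 283.72 kN/m


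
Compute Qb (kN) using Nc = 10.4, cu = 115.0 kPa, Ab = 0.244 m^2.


Using Qb = Nc * cu * Ab
Qb = 10.4 * 115.0 * 0.244
Qb = 291.82 kN


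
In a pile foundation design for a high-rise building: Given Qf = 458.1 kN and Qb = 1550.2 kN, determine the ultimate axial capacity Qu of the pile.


Result: 2008.3 kN

Derivation:
Using Qu = Qf + Qb
Qu = 458.1 + 1550.2
Qu = 2008.3 kN


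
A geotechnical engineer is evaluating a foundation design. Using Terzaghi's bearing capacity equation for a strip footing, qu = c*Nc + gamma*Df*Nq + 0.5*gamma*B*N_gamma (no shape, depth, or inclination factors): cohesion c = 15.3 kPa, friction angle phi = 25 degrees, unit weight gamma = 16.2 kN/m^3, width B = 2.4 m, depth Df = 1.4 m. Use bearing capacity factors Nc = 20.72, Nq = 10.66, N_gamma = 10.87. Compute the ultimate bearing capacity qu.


Compute qu = c*Nc + gamma*Df*Nq + 0.5*gamma*B*N_gamma
Term 1: 15.3 * 20.72 = 317.016
Term 2: 16.2 * 1.4 * 10.66 = 241.7688
Term 3: 0.5 * 16.2 * 2.4 * 10.87 = 211.3128
qu = 317.016 + 241.7688 + 211.3128
qu = 770.1 kPa


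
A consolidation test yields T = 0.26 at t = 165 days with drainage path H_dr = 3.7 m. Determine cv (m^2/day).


Using cv = T * H_dr^2 / t
H_dr^2 = 3.7^2 = 13.69
cv = 0.26 * 13.69 / 165
cv = 0.02157 m^2/day


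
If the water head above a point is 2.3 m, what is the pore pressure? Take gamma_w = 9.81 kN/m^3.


Using u = gamma_w * h_w
u = 9.81 * 2.3
u = 22.56 kPa


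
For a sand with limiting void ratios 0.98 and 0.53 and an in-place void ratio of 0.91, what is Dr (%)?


Using Dr = (e_max - e) / (e_max - e_min) * 100
e_max - e = 0.98 - 0.91 = 0.07
e_max - e_min = 0.98 - 0.53 = 0.45
Dr = 0.07 / 0.45 * 100
Dr = 15.56 %


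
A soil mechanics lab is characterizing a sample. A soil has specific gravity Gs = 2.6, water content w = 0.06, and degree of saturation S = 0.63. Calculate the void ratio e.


Using the relation e = Gs * w / S
e = 2.6 * 0.06 / 0.63
e = 0.2476


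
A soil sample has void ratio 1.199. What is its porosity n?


Result: 0.5452

Derivation:
Using the relation n = e / (1 + e)
n = 1.199 / (1 + 1.199)
n = 1.199 / 2.199
n = 0.5452


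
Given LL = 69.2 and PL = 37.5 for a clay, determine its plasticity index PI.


Using PI = LL - PL
PI = 69.2 - 37.5
PI = 31.7


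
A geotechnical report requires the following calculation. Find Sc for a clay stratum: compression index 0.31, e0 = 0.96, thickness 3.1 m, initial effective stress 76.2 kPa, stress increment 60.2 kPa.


Using Sc = Cc * H / (1 + e0) * log10((sigma0 + delta_sigma) / sigma0)
Stress ratio = (76.2 + 60.2) / 76.2 = 1.79003
log10(1.79003) = 0.252859
Cc * H / (1 + e0) = 0.31 * 3.1 / (1 + 0.96) = 0.490306
Sc = 0.490306 * 0.252859
Sc = 0.124 m


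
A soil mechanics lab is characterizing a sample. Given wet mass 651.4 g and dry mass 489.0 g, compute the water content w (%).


Using w = (m_wet - m_dry) / m_dry * 100
m_wet - m_dry = 651.4 - 489.0 = 162.4 g
w = 162.4 / 489.0 * 100
w = 33.21 %


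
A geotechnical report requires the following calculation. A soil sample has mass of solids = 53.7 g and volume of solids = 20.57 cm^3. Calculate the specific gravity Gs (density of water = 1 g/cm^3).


Using Gs = m_s / (V_s * rho_w)
Since rho_w = 1 g/cm^3:
Gs = 53.7 / 20.57
Gs = 2.611


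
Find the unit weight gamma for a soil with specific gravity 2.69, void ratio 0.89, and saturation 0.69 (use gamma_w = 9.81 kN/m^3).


Using gamma = gamma_w * (Gs + S*e) / (1 + e)
Numerator: Gs + S*e = 2.69 + 0.69*0.89 = 3.3041
Denominator: 1 + e = 1 + 0.89 = 1.89
gamma = 9.81 * 3.3041 / 1.89
gamma = 17.15 kN/m^3


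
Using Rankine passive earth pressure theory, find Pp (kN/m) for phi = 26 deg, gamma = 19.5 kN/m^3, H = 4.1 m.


Compute passive earth pressure coefficient:
Kp = tan^2(45 + phi/2) = tan^2(58.0) = 2.561071
Compute passive force:
Pp = 0.5 * Kp * gamma * H^2
Pp = 0.5 * 2.561071 * 19.5 * 4.1^2
Pp = 419.75 kN/m


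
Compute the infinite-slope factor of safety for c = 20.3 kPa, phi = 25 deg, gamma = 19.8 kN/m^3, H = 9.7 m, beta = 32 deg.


Result: 0.981

Derivation:
Using Fs = c / (gamma*H*sin(beta)*cos(beta)) + tan(phi)/tan(beta)
Cohesion contribution = 20.3 / (19.8*9.7*sin(32)*cos(32))
Cohesion contribution = 0.235195
Friction contribution = tan(25)/tan(32) = 0.746248
Fs = 0.235195 + 0.746248
Fs = 0.981


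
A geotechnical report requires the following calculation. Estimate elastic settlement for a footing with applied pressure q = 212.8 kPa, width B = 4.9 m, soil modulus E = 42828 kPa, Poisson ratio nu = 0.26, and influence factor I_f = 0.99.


Using Se = q * B * (1 - nu^2) * I_f / E
1 - nu^2 = 1 - 0.26^2 = 0.9324
Se = 212.8 * 4.9 * 0.9324 * 0.99 / 42828
Se = 0.022474 m
Convert to mm: Se = 0.022474 * 1000 = 22.474 mm


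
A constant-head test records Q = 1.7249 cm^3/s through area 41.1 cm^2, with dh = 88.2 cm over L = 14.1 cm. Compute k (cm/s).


Result: 0.006709 cm/s

Derivation:
Compute hydraulic gradient:
i = dh / L = 88.2 / 14.1 = 6.25532
Then apply Darcy's law:
k = Q / (A * i)
k = 1.7249 / (41.1 * 6.25532)
k = 1.7249 / 257.094
k = 0.006709 cm/s


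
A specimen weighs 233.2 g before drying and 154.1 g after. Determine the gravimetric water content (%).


Result: 51.33 %

Derivation:
Using w = (m_wet - m_dry) / m_dry * 100
m_wet - m_dry = 233.2 - 154.1 = 79.1 g
w = 79.1 / 154.1 * 100
w = 51.33 %


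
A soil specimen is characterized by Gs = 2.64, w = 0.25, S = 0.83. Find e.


Using the relation e = Gs * w / S
e = 2.64 * 0.25 / 0.83
e = 0.7952


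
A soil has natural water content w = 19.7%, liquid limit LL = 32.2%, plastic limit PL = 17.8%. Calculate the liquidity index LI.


Result: 0.132

Derivation:
First compute the plasticity index:
PI = LL - PL = 32.2 - 17.8 = 14.4
Then compute the liquidity index:
LI = (w - PL) / PI
LI = (19.7 - 17.8) / 14.4
LI = 0.132


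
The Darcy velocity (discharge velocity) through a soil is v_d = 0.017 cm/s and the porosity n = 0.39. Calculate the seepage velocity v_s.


Using v_s = v_d / n
v_s = 0.017 / 0.39
v_s = 0.04359 cm/s


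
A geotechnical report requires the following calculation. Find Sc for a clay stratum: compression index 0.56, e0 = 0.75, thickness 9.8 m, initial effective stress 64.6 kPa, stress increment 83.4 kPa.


Using Sc = Cc * H / (1 + e0) * log10((sigma0 + delta_sigma) / sigma0)
Stress ratio = (64.6 + 83.4) / 64.6 = 2.29102
log10(2.29102) = 0.360029
Cc * H / (1 + e0) = 0.56 * 9.8 / (1 + 0.75) = 3.136
Sc = 3.136 * 0.360029
Sc = 1.1291 m


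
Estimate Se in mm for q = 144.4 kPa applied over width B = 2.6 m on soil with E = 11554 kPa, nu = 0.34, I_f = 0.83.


Result: 23.853 mm

Derivation:
Using Se = q * B * (1 - nu^2) * I_f / E
1 - nu^2 = 1 - 0.34^2 = 0.8844
Se = 144.4 * 2.6 * 0.8844 * 0.83 / 11554
Se = 0.023853 m
Convert to mm: Se = 0.023853 * 1000 = 23.853 mm


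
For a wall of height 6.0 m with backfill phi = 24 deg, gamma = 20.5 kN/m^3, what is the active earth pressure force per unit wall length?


Result: 155.62 kN/m

Derivation:
Compute active earth pressure coefficient:
Ka = tan^2(45 - phi/2) = tan^2(33.0) = 0.42173
Compute active force:
Pa = 0.5 * Ka * gamma * H^2
Pa = 0.5 * 0.42173 * 20.5 * 6.0^2
Pa = 155.62 kN/m


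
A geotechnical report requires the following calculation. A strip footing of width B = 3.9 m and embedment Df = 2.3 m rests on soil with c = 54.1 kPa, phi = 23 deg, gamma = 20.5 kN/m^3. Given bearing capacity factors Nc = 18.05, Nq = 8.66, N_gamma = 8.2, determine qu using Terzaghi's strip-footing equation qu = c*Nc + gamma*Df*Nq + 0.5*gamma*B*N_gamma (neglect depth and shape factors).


Compute qu = c*Nc + gamma*Df*Nq + 0.5*gamma*B*N_gamma
Term 1: 54.1 * 18.05 = 976.505
Term 2: 20.5 * 2.3 * 8.66 = 408.319
Term 3: 0.5 * 20.5 * 3.9 * 8.2 = 327.795
qu = 976.505 + 408.319 + 327.795
qu = 1712.62 kPa


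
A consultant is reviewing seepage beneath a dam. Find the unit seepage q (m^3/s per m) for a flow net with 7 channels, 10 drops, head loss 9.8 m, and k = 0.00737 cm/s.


Convert k to m/s for unit consistency with H:
k = 0.00737 cm/s = 0.00737 / 100 m/s = 7.37e-05 m/s
Using q = k * H * Nf / Nd
Nf / Nd = 7 / 10 = 0.7
q = 7.37e-05 * 9.8 * 0.7
q = 0.0005056 m^3/s per m


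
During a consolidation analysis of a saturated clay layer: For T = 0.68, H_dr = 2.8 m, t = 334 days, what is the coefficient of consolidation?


Using cv = T * H_dr^2 / t
H_dr^2 = 2.8^2 = 7.84
cv = 0.68 * 7.84 / 334
cv = 0.01596 m^2/day


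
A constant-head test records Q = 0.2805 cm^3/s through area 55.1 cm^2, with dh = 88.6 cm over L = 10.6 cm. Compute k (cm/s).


Compute hydraulic gradient:
i = dh / L = 88.6 / 10.6 = 8.35849
Then apply Darcy's law:
k = Q / (A * i)
k = 0.2805 / (55.1 * 8.35849)
k = 0.2805 / 460.553
k = 0.000609 cm/s
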